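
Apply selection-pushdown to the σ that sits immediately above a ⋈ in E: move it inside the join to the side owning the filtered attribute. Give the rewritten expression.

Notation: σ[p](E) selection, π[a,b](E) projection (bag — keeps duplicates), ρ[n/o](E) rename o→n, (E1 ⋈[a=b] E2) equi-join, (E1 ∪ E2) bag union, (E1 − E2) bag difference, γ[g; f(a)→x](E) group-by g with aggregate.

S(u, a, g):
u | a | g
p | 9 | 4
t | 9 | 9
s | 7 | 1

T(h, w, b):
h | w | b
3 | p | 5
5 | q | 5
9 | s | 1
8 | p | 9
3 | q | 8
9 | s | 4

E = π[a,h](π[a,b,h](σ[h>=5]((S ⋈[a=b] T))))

σ filters on h, owned by the right side.
E' = π[a,h](π[a,b,h]((S ⋈[a=b] σ[h>=5](T))))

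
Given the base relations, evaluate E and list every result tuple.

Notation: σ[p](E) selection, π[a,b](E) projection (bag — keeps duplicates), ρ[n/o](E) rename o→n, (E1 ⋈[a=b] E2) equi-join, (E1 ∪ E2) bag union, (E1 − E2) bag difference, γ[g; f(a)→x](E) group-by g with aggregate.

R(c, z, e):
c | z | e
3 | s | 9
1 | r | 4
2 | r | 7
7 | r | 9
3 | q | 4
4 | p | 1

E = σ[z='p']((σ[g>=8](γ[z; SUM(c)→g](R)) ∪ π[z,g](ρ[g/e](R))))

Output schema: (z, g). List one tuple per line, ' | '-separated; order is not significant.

Row counts bottom-up:
  R → 6
  γ[z; SUM(c)→g](R) → 4
  σ[g>=8](γ[z; SUM(c)→g](R)) → 1
  R → 6
  ρ[g/e](R) → 6
  π[z,g](ρ[g/e](R)) → 6
  (σ[g>=8](γ[z; SUM(c)→g](R)) ∪ π[z,g](ρ[g/e](R))) → 7
  σ[z='p']((σ[g>=8](γ[z; SUM(c)→g](R)) ∪ π[z,g](ρ[g/e](R)))) → 1

== RESULT ==
z | g
p | 1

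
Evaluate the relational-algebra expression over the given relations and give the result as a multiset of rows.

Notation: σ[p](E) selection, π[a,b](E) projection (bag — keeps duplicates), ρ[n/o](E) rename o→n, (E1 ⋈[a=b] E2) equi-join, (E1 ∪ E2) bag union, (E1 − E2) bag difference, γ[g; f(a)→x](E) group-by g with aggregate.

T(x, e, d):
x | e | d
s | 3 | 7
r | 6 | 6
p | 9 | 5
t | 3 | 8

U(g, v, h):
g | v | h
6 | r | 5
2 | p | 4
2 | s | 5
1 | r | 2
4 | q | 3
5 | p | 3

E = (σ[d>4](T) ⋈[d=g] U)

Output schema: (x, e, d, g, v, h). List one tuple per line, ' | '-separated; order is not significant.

Row counts bottom-up:
  T → 4
  σ[d>4](T) → 4
  U → 6
  (σ[d>4](T) ⋈[d=g] U) → 2

== RESULT ==
x | e | d | g | v | h
p | 9 | 5 | 5 | p | 3
r | 6 | 6 | 6 | r | 5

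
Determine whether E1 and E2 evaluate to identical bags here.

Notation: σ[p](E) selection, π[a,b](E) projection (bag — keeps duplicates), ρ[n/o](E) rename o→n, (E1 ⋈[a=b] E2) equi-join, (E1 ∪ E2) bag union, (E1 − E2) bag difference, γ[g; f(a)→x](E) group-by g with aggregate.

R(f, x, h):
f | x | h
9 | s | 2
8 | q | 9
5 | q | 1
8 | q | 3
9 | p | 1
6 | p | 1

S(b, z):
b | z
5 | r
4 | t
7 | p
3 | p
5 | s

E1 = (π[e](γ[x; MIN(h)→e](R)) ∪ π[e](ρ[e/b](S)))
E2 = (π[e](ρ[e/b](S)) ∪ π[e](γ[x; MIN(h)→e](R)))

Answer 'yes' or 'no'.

E1 per-node cardinality:
  R → 6
  γ[x; MIN(h)→e](R) → 3
  π[e](γ[x; MIN(h)→e](R)) → 3
  S → 5
  ρ[e/b](S) → 5
  π[e](ρ[e/b](S)) → 5
  (π[e](γ[x; MIN(h)→e](R)) ∪ π[e](ρ[e/b](S))) → 8
E2 per-node cardinality:
  S → 5
  ρ[e/b](S) → 5
  π[e](ρ[e/b](S)) → 5
  R → 6
  γ[x; MIN(h)→e](R) → 3
  π[e](γ[x; MIN(h)→e](R)) → 3
  (π[e](ρ[e/b](S)) ∪ π[e](γ[x; MIN(h)→e](R))) → 8

E1 and E2 produce the same multiset:
e
1
1
2
3
4
5
5
7

yes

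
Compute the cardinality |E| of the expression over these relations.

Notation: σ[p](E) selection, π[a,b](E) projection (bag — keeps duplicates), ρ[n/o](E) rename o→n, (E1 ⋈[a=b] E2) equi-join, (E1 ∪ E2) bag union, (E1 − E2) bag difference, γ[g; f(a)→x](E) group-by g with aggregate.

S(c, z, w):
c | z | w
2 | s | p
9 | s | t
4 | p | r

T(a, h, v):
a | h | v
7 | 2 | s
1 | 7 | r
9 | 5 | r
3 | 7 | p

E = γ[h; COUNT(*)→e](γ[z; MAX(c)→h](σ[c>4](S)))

Subexpression sizes:
  S → 3
  σ[c>4](S) → 1
  γ[z; MAX(c)→h](σ[c>4](S)) → 1
  γ[h; COUNT(*)→e](γ[z; MAX(c)→h](σ[c>4](S))) → 1

|E| = 1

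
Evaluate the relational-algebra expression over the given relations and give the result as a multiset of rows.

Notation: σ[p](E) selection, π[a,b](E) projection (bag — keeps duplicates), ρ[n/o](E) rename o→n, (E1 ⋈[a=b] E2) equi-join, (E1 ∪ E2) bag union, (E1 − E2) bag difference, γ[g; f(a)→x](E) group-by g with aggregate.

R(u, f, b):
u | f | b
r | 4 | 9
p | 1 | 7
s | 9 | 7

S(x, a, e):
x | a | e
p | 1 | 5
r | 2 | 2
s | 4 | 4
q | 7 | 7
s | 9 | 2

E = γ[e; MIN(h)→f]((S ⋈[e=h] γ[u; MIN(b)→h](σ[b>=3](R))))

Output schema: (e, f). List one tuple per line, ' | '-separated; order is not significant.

Per-node cardinality:
  S → 5
  R → 3
  σ[b>=3](R) → 3
  γ[u; MIN(b)→h](σ[b>=3](R)) → 3
  (S ⋈[e=h] γ[u; MIN(b)→h](σ[b>=3](R))) → 2
  γ[e; MIN(h)→f]((S ⋈[e=h] γ[u; MIN(b)→h](σ[b>=3](R)))) → 1

== RESULT ==
e | f
7 | 7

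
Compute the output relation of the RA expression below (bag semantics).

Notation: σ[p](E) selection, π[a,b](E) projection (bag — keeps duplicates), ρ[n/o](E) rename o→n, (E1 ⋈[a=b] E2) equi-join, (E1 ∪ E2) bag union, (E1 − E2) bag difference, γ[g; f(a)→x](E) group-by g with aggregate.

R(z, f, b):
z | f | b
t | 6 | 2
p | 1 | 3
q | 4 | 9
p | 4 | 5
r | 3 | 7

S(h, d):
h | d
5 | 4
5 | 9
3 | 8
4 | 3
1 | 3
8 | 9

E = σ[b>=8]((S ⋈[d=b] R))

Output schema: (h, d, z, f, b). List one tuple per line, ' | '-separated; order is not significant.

Stepwise |·|:
  S → 6
  R → 5
  (S ⋈[d=b] R) → 4
  σ[b>=8]((S ⋈[d=b] R)) → 2

== RESULT ==
h | d | z | f | b
5 | 9 | q | 4 | 9
8 | 9 | q | 4 | 9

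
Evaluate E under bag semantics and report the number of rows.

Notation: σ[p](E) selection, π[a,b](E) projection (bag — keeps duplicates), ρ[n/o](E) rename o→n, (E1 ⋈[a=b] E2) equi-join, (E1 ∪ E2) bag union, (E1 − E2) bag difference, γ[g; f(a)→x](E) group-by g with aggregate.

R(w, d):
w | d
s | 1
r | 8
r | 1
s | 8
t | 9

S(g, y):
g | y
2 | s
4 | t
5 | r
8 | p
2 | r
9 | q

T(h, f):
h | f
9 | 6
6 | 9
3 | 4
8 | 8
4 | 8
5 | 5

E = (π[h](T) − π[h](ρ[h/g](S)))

Row counts bottom-up:
  T → 6
  π[h](T) → 6
  S → 6
  ρ[h/g](S) → 6
  π[h](ρ[h/g](S)) → 6
  (π[h](T) − π[h](ρ[h/g](S))) → 2

|E| = 2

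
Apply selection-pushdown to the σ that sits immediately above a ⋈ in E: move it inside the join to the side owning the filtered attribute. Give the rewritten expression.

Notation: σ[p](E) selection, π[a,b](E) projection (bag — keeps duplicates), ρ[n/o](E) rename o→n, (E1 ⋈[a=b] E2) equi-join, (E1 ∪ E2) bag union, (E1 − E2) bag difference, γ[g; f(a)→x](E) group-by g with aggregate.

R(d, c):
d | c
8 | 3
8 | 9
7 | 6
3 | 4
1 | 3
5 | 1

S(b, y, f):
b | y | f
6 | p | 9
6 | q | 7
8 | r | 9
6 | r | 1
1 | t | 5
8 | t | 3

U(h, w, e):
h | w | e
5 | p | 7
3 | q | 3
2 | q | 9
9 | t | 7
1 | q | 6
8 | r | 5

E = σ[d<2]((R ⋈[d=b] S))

σ filters on d, owned by the left side.
E' = (σ[d<2](R) ⋈[d=b] S)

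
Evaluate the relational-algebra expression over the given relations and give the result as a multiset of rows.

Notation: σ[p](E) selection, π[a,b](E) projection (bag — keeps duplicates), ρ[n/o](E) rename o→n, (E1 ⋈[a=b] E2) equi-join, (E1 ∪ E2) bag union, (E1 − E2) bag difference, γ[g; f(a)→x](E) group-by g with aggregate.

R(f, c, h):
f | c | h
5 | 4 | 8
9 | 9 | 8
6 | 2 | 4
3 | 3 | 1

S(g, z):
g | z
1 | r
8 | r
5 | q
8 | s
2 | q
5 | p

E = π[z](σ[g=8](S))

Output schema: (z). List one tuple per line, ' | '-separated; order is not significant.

Subexpression sizes:
  S → 6
  σ[g=8](S) → 2
  π[z](σ[g=8](S)) → 2

== RESULT ==
z
r
s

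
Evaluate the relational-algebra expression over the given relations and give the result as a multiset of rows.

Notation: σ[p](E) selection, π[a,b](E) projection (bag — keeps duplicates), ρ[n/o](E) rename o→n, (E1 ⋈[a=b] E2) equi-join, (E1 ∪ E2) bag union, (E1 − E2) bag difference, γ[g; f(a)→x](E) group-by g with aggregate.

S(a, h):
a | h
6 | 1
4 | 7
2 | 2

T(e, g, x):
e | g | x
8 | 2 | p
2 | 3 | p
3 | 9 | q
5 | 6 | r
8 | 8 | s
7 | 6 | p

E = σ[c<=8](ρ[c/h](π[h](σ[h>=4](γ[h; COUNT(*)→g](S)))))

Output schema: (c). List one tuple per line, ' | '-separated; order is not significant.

Row counts bottom-up:
  S → 3
  γ[h; COUNT(*)→g](S) → 3
  σ[h>=4](γ[h; COUNT(*)→g](S)) → 1
  π[h](σ[h>=4](γ[h; COUNT(*)→g](S))) → 1
  ρ[c/h](π[h](σ[h>=4](γ[h; COUNT(*)→g](S)))) → 1
  σ[c<=8](ρ[c/h](π[h](σ[h>=4](γ[h; COUNT(*)→g](S))))) → 1

== RESULT ==
c
7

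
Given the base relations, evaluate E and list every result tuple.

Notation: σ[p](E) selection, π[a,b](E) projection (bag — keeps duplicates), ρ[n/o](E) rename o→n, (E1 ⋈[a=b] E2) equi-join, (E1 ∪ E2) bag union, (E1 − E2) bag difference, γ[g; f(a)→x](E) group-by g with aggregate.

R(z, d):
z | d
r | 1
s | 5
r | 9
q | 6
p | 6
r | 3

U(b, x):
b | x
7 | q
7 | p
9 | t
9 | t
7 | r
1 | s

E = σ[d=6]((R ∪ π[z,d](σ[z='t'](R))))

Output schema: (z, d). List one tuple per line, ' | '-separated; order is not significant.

Subexpression sizes:
  R → 6
  R → 6
  σ[z='t'](R) → 0
  π[z,d](σ[z='t'](R)) → 0
  (R ∪ π[z,d](σ[z='t'](R))) → 6
  σ[d=6]((R ∪ π[z,d](σ[z='t'](R)))) → 2

== RESULT ==
z | d
p | 6
q | 6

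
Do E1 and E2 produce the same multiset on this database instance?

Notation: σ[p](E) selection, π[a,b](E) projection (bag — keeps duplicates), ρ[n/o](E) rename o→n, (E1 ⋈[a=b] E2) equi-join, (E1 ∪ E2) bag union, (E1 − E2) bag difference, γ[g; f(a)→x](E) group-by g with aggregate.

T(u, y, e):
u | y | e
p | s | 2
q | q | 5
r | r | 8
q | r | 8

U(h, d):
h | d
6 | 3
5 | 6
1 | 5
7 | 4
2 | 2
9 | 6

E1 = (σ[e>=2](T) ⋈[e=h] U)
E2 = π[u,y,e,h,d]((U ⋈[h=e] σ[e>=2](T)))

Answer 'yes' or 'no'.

E1 stepwise |·|:
  T → 4
  σ[e>=2](T) → 4
  U → 6
  (σ[e>=2](T) ⋈[e=h] U) → 2
E2 stepwise |·|:
  U → 6
  T → 4
  σ[e>=2](T) → 4
  (U ⋈[h=e] σ[e>=2](T)) → 2
  π[u,y,e,h,d]((U ⋈[h=e] σ[e>=2](T))) → 2

E1 and E2 produce the same multiset:
u | y | e | h | d
p | s | 2 | 2 | 2
q | q | 5 | 5 | 6

yes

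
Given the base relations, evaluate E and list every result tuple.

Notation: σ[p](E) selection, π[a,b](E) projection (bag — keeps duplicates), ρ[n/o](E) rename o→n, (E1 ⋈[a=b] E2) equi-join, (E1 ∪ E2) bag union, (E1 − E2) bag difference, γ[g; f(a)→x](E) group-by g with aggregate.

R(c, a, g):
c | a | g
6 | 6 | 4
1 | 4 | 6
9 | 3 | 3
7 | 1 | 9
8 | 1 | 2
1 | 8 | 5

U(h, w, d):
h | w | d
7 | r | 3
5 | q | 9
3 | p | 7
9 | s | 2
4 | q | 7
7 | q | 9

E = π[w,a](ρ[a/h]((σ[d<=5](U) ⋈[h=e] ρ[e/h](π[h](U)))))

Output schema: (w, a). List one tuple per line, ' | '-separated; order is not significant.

Row counts bottom-up:
  U → 6
  σ[d<=5](U) → 2
  U → 6
  π[h](U) → 6
  ρ[e/h](π[h](U)) → 6
  (σ[d<=5](U) ⋈[h=e] ρ[e/h](π[h](U))) → 3
  ρ[a/h]((σ[d<=5](U) ⋈[h=e] ρ[e/h](π[h](U)))) → 3
  π[w,a](ρ[a/h]((σ[d<=5](U) ⋈[h=e] ρ[e/h](π[h](U))))) → 3

== RESULT ==
w | a
r | 7
r | 7
s | 9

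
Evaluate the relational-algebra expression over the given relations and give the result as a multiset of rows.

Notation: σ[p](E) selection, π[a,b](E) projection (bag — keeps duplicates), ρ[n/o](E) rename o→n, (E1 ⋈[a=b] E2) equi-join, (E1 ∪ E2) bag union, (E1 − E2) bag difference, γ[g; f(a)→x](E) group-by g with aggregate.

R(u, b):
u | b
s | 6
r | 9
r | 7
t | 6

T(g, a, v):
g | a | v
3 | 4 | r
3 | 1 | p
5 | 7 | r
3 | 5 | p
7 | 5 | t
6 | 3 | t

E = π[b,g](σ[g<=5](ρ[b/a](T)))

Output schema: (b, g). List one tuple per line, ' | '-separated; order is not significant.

Row counts bottom-up:
  T → 6
  ρ[b/a](T) → 6
  σ[g<=5](ρ[b/a](T)) → 4
  π[b,g](σ[g<=5](ρ[b/a](T))) → 4

== RESULT ==
b | g
1 | 3
4 | 3
5 | 3
7 | 5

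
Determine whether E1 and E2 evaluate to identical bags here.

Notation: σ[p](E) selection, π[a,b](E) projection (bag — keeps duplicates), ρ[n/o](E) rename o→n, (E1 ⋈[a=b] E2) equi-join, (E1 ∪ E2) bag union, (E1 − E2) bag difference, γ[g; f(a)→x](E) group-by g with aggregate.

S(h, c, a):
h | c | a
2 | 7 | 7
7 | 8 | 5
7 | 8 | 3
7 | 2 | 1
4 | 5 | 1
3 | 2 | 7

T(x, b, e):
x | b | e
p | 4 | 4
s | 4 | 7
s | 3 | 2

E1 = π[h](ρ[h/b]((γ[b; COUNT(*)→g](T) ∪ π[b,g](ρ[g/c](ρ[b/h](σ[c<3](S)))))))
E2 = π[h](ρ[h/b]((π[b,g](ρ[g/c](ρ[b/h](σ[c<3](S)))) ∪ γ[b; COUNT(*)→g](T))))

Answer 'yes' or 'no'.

E1 subexpression sizes:
  T → 3
  γ[b; COUNT(*)→g](T) → 2
  S → 6
  σ[c<3](S) → 2
  ρ[b/h](σ[c<3](S)) → 2
  ρ[g/c](ρ[b/h](σ[c<3](S))) → 2
  π[b,g](ρ[g/c](ρ[b/h](σ[c<3](S)))) → 2
  (γ[b; COUNT(*)→g](T) ∪ π[b,g](ρ[g/c](ρ[b/h](σ[c<3](S))))) → 4
  ρ[h/b]((γ[b; COUNT(*)→g](T) ∪ π[b,g](ρ[g/c](ρ[b/h](σ[c<3](S)))))) → 4
  π[h](ρ[h/b]((γ[b; COUNT(*)→g](T) ∪ π[b,g](ρ[g/c](ρ[b/h](σ[c<3](S))))))) → 4
E2 subexpression sizes:
  S → 6
  σ[c<3](S) → 2
  ρ[b/h](σ[c<3](S)) → 2
  ρ[g/c](ρ[b/h](σ[c<3](S))) → 2
  π[b,g](ρ[g/c](ρ[b/h](σ[c<3](S)))) → 2
  T → 3
  γ[b; COUNT(*)→g](T) → 2
  (π[b,g](ρ[g/c](ρ[b/h](σ[c<3](S)))) ∪ γ[b; COUNT(*)→g](T)) → 4
  ρ[h/b]((π[b,g](ρ[g/c](ρ[b/h](σ[c<3](S)))) ∪ γ[b; COUNT(*)→g](T))) → 4
  π[h](ρ[h/b]((π[b,g](ρ[g/c](ρ[b/h](σ[c<3](S)))) ∪ γ[b; COUNT(*)→g](T)))) → 4

E1 and E2 produce the same multiset:
h
3
3
4
7

yes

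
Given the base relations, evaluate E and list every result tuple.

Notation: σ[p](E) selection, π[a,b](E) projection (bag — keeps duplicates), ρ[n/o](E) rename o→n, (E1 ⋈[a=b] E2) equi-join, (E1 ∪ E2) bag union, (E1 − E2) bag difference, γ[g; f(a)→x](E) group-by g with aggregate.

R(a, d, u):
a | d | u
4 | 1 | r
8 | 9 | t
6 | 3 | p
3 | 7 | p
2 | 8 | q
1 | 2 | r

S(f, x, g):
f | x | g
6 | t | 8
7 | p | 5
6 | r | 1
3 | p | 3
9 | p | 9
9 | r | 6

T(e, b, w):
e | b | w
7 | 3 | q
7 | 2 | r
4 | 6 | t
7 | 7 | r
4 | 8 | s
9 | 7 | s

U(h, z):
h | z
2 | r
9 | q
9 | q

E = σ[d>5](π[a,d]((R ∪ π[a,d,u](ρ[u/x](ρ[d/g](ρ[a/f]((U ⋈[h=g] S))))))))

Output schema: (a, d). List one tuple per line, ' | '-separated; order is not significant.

Row counts bottom-up:
  R → 6
  U → 3
  S → 6
  (U ⋈[h=g] S) → 2
  ρ[a/f]((U ⋈[h=g] S)) → 2
  ρ[d/g](ρ[a/f]((U ⋈[h=g] S))) → 2
  ρ[u/x](ρ[d/g](ρ[a/f]((U ⋈[h=g] S)))) → 2
  π[a,d,u](ρ[u/x](ρ[d/g](ρ[a/f]((U ⋈[h=g] S))))) → 2
  (R ∪ π[a,d,u](ρ[u/x](ρ[d/g](ρ[a/f]((U ⋈[h=g] S)))))) → 8
  π[a,d]((R ∪ π[a,d,u](ρ[u/x](ρ[d/g](ρ[a/f]((U ⋈[h=g] S))))))) → 8
  σ[d>5](π[a,d]((R ∪ π[a,d,u](ρ[u/x](ρ[d/g](ρ[a/f]((U ⋈[h=g] S)))))))) → 5

== RESULT ==
a | d
2 | 8
3 | 7
8 | 9
9 | 9
9 | 9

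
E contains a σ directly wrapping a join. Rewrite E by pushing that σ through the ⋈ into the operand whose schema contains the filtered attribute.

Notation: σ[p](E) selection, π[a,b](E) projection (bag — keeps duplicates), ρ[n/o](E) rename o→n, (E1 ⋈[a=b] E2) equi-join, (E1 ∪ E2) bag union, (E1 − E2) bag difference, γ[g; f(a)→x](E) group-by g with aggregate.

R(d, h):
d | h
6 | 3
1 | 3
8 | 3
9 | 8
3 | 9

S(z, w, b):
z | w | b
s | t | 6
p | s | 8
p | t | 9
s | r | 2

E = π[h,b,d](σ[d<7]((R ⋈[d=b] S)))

σ filters on d, owned by the left side.
E' = π[h,b,d]((σ[d<7](R) ⋈[d=b] S))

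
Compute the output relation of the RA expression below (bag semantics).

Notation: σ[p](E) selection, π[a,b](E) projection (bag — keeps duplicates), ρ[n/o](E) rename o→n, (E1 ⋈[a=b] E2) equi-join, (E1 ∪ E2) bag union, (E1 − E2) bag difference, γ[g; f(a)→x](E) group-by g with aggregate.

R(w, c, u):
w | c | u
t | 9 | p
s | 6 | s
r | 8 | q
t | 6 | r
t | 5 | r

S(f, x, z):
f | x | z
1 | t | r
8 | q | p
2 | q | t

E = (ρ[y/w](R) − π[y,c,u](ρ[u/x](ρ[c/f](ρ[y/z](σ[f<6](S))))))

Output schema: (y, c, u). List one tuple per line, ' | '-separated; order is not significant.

Subexpression sizes:
  R → 5
  ρ[y/w](R) → 5
  S → 3
  σ[f<6](S) → 2
  ρ[y/z](σ[f<6](S)) → 2
  ρ[c/f](ρ[y/z](σ[f<6](S))) → 2
  ρ[u/x](ρ[c/f](ρ[y/z](σ[f<6](S)))) → 2
  π[y,c,u](ρ[u/x](ρ[c/f](ρ[y/z](σ[f<6](S))))) → 2
  (ρ[y/w](R) − π[y,c,u](ρ[u/x](ρ[c/f](ρ[y/z](σ[f<6](S)))))) → 5

== RESULT ==
y | c | u
r | 8 | q
s | 6 | s
t | 5 | r
t | 6 | r
t | 9 | p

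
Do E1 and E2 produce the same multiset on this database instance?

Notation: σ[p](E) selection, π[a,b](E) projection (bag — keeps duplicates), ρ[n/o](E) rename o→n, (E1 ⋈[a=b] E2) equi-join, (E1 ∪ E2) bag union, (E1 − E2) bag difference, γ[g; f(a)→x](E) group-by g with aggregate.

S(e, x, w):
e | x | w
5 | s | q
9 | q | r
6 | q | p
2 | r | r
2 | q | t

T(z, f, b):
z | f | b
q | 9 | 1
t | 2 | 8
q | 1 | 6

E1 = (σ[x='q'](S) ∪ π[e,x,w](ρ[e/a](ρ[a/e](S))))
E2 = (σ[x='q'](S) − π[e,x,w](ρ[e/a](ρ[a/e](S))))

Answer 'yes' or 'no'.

E1 per-node cardinality:
  S → 5
  σ[x='q'](S) → 3
  S → 5
  ρ[a/e](S) → 5
  ρ[e/a](ρ[a/e](S)) → 5
  π[e,x,w](ρ[e/a](ρ[a/e](S))) → 5
  (σ[x='q'](S) ∪ π[e,x,w](ρ[e/a](ρ[a/e](S)))) → 8
E2 per-node cardinality:
  S → 5
  σ[x='q'](S) → 3
  S → 5
  ρ[a/e](S) → 5
  ρ[e/a](ρ[a/e](S)) → 5
  π[e,x,w](ρ[e/a](ρ[a/e](S))) → 5
  (σ[x='q'](S) − π[e,x,w](ρ[e/a](ρ[a/e](S)))) → 0

E1 result:
e | x | w
2 | q | t
2 | q | t
2 | r | r
5 | s | q
6 | q | p
6 | q | p
9 | q | r
9 | q | r
E2 result:
e | x | w
(0 rows)
Witness: (5, 's', 'q') appears 1× in E1 but 0× in E2.

no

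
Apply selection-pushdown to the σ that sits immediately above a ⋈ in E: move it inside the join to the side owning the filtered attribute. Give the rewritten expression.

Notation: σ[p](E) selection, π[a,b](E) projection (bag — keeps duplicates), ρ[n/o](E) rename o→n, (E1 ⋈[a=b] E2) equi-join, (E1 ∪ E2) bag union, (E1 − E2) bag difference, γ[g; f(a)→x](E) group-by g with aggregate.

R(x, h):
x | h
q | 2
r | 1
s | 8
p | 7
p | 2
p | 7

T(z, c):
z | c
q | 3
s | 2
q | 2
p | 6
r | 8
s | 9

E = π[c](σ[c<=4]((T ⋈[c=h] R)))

σ filters on c, owned by the left side.
E' = π[c]((σ[c<=4](T) ⋈[c=h] R))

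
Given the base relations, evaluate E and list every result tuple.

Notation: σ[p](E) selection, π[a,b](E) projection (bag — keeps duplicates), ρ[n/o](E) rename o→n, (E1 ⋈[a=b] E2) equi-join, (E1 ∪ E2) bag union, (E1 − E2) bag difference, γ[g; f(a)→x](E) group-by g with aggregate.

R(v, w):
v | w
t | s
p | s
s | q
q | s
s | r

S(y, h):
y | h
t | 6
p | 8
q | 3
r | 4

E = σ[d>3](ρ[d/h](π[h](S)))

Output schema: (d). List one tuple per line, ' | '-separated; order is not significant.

Per-node cardinality:
  S → 4
  π[h](S) → 4
  ρ[d/h](π[h](S)) → 4
  σ[d>3](ρ[d/h](π[h](S))) → 3

== RESULT ==
d
4
6
8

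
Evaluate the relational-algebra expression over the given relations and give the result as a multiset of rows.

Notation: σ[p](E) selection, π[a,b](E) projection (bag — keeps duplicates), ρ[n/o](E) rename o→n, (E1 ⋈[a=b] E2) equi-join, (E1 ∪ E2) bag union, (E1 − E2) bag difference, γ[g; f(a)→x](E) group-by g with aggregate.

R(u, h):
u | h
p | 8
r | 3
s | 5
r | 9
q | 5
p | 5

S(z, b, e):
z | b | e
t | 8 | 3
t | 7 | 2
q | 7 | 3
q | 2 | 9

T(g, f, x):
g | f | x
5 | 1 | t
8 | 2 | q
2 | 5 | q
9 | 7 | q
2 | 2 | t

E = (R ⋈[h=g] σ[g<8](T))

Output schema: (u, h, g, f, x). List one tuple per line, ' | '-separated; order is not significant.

Row counts bottom-up:
  R → 6
  T → 5
  σ[g<8](T) → 3
  (R ⋈[h=g] σ[g<8](T)) → 3

== RESULT ==
u | h | g | f | x
p | 5 | 5 | 1 | t
q | 5 | 5 | 1 | t
s | 5 | 5 | 1 | t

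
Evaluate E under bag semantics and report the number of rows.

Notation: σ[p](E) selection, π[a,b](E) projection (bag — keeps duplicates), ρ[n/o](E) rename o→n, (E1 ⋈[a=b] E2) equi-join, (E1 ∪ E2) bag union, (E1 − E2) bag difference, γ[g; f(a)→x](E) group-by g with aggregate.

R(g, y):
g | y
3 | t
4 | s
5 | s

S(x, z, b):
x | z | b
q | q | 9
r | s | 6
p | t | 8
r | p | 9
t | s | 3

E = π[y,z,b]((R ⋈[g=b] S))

Subexpression sizes:
  R → 3
  S → 5
  (R ⋈[g=b] S) → 1
  π[y,z,b]((R ⋈[g=b] S)) → 1

|E| = 1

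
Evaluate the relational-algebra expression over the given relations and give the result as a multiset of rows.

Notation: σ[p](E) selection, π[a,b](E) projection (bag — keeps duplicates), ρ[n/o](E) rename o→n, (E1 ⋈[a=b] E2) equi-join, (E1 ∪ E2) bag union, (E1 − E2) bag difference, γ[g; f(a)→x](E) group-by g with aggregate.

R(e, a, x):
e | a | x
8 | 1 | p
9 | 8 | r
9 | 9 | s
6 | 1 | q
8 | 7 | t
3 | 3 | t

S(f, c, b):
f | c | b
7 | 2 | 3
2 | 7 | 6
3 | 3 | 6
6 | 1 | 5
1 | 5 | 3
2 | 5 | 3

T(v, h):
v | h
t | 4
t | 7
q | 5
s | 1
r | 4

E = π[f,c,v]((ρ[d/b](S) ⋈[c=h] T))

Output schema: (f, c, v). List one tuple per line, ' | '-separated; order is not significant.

Stepwise |·|:
  S → 6
  ρ[d/b](S) → 6
  T → 5
  (ρ[d/b](S) ⋈[c=h] T) → 4
  π[f,c,v]((ρ[d/b](S) ⋈[c=h] T)) → 4

== RESULT ==
f | c | v
1 | 5 | q
2 | 5 | q
2 | 7 | t
6 | 1 | s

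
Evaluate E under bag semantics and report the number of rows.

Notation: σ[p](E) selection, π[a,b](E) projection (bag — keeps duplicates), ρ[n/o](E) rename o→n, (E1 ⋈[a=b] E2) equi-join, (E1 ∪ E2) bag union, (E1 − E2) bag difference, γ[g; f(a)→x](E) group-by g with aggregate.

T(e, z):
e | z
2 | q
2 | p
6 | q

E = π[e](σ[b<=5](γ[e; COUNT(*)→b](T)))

Per-node cardinality:
  T → 3
  γ[e; COUNT(*)→b](T) → 2
  σ[b<=5](γ[e; COUNT(*)→b](T)) → 2
  π[e](σ[b<=5](γ[e; COUNT(*)→b](T))) → 2

|E| = 2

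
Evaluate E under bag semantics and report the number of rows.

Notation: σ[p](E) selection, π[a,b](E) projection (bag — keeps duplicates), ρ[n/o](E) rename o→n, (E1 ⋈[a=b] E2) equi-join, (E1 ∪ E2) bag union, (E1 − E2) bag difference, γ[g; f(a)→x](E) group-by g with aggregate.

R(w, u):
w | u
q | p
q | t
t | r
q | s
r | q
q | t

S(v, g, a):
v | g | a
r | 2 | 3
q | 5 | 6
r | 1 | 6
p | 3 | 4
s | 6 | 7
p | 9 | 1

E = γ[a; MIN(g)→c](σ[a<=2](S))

Subexpression sizes:
  S → 6
  σ[a<=2](S) → 1
  γ[a; MIN(g)→c](σ[a<=2](S)) → 1

|E| = 1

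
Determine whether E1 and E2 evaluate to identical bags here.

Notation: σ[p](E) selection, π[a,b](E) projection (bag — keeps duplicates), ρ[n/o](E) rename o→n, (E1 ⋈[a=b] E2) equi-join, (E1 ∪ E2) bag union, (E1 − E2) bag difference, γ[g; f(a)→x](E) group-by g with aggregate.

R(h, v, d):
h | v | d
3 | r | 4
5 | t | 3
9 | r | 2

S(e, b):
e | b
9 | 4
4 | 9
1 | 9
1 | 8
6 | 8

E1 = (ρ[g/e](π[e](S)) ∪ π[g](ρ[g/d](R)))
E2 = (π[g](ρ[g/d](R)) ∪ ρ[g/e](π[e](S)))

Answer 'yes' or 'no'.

E1 stepwise |·|:
  S → 5
  π[e](S) → 5
  ρ[g/e](π[e](S)) → 5
  R → 3
  ρ[g/d](R) → 3
  π[g](ρ[g/d](R)) → 3
  (ρ[g/e](π[e](S)) ∪ π[g](ρ[g/d](R))) → 8
E2 stepwise |·|:
  R → 3
  ρ[g/d](R) → 3
  π[g](ρ[g/d](R)) → 3
  S → 5
  π[e](S) → 5
  ρ[g/e](π[e](S)) → 5
  (π[g](ρ[g/d](R)) ∪ ρ[g/e](π[e](S))) → 8

E1 and E2 produce the same multiset:
g
1
1
2
3
4
4
6
9

yes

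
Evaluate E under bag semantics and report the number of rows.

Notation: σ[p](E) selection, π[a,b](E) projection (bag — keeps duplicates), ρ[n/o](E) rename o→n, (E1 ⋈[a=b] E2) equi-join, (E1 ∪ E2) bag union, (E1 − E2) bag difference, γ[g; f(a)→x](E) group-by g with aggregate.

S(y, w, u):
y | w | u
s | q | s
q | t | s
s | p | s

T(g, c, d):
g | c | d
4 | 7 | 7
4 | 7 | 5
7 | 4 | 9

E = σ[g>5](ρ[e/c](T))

Row counts bottom-up:
  T → 3
  ρ[e/c](T) → 3
  σ[g>5](ρ[e/c](T)) → 1

|E| = 1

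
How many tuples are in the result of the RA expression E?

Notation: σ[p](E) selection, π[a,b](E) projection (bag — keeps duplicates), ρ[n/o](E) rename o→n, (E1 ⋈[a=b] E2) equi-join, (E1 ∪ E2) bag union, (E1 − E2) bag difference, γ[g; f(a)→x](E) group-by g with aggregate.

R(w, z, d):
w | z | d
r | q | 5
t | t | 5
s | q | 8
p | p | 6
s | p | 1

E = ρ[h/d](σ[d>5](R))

Row counts bottom-up:
  R → 5
  σ[d>5](R) → 2
  ρ[h/d](σ[d>5](R)) → 2

|E| = 2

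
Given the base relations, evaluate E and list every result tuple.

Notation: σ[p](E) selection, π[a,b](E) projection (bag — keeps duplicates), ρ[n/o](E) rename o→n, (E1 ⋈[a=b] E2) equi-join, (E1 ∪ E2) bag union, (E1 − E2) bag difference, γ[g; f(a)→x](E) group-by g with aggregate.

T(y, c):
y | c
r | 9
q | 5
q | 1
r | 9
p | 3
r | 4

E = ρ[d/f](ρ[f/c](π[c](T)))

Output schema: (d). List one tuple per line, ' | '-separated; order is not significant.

Subexpression sizes:
  T → 6
  π[c](T) → 6
  ρ[f/c](π[c](T)) → 6
  ρ[d/f](ρ[f/c](π[c](T))) → 6

== RESULT ==
d
1
3
4
5
9
9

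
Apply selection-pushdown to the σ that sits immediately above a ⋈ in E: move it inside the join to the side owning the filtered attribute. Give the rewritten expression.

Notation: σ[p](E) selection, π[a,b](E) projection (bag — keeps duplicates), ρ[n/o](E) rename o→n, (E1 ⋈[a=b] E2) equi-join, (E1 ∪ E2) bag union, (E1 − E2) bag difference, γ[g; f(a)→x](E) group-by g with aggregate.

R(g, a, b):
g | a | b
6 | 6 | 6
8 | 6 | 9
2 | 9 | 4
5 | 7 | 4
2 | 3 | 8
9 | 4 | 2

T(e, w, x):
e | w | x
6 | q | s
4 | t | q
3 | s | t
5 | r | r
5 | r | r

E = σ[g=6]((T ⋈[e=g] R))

σ filters on g, owned by the right side.
E' = (T ⋈[e=g] σ[g=6](R))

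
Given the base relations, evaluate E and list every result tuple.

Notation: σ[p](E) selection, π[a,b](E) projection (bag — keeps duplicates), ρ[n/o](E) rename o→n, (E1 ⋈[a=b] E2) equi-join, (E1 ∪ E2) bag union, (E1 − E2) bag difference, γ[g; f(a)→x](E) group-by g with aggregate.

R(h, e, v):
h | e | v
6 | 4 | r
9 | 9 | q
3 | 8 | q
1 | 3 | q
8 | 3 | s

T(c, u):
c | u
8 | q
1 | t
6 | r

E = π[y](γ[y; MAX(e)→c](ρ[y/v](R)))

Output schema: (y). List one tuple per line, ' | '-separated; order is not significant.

Row counts bottom-up:
  R → 5
  ρ[y/v](R) → 5
  γ[y; MAX(e)→c](ρ[y/v](R)) → 3
  π[y](γ[y; MAX(e)→c](ρ[y/v](R))) → 3

== RESULT ==
y
q
r
s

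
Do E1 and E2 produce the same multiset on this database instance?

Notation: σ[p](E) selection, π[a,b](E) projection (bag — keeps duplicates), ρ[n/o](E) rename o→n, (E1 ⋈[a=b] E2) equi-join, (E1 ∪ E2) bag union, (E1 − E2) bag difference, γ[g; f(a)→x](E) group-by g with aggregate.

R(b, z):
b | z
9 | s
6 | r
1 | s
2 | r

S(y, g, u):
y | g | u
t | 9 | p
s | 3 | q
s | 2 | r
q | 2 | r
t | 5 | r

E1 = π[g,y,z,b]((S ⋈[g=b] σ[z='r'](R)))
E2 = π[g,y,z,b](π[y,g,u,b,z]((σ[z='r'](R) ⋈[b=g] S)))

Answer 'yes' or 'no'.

E1 subexpression sizes:
  S → 5
  R → 4
  σ[z='r'](R) → 2
  (S ⋈[g=b] σ[z='r'](R)) → 2
  π[g,y,z,b]((S ⋈[g=b] σ[z='r'](R))) → 2
E2 subexpression sizes:
  R → 4
  σ[z='r'](R) → 2
  S → 5
  (σ[z='r'](R) ⋈[b=g] S) → 2
  π[y,g,u,b,z]((σ[z='r'](R) ⋈[b=g] S)) → 2
  π[g,y,z,b](π[y,g,u,b,z]((σ[z='r'](R) ⋈[b=g] S))) → 2

E1 and E2 produce the same multiset:
g | y | z | b
2 | q | r | 2
2 | s | r | 2

yes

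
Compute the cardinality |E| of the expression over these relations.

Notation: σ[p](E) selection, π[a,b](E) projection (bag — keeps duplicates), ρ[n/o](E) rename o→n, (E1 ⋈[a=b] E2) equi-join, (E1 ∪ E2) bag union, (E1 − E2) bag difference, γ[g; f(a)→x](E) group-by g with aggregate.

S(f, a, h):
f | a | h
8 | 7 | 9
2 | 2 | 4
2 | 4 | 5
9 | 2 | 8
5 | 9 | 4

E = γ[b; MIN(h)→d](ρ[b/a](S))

Subexpression sizes:
  S → 5
  ρ[b/a](S) → 5
  γ[b; MIN(h)→d](ρ[b/a](S)) → 4

|E| = 4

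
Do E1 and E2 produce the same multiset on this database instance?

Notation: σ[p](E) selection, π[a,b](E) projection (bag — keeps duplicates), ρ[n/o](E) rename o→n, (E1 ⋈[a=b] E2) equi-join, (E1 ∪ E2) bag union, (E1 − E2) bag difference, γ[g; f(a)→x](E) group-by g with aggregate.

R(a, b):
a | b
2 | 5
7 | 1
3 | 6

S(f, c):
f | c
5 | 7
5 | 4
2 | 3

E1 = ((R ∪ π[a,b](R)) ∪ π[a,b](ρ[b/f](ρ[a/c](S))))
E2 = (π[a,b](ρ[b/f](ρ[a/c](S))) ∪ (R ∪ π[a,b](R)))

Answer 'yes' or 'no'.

E1 subexpression sizes:
  R → 3
  R → 3
  π[a,b](R) → 3
  (R ∪ π[a,b](R)) → 6
  S → 3
  ρ[a/c](S) → 3
  ρ[b/f](ρ[a/c](S)) → 3
  π[a,b](ρ[b/f](ρ[a/c](S))) → 3
  ((R ∪ π[a,b](R)) ∪ π[a,b](ρ[b/f](ρ[a/c](S)))) → 9
E2 subexpression sizes:
  S → 3
  ρ[a/c](S) → 3
  ρ[b/f](ρ[a/c](S)) → 3
  π[a,b](ρ[b/f](ρ[a/c](S))) → 3
  R → 3
  R → 3
  π[a,b](R) → 3
  (R ∪ π[a,b](R)) → 6
  (π[a,b](ρ[b/f](ρ[a/c](S))) ∪ (R ∪ π[a,b](R))) → 9

E1 and E2 produce the same multiset:
a | b
2 | 5
2 | 5
3 | 2
3 | 6
3 | 6
4 | 5
7 | 1
7 | 1
7 | 5

yes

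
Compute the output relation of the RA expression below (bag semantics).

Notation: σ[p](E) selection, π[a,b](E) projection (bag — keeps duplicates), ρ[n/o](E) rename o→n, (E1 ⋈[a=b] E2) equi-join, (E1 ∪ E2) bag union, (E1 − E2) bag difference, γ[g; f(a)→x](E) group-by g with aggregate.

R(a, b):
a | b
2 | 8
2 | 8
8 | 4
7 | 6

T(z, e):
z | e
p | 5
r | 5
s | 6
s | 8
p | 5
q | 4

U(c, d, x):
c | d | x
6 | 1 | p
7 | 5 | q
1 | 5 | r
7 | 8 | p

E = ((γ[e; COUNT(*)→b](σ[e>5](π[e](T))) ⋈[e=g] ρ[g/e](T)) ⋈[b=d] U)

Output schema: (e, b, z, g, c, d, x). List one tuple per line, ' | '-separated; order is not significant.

Row counts bottom-up:
  T → 6
  π[e](T) → 6
  σ[e>5](π[e](T)) → 2
  γ[e; COUNT(*)→b](σ[e>5](π[e](T))) → 2
  T → 6
  ρ[g/e](T) → 6
  (γ[e; COUNT(*)→b](σ[e>5](π[e](T))) ⋈[e=g] ρ[g/e](T)) → 2
  U → 4
  ((γ[e; COUNT(*)→b](σ[e>5](π[e](T))) ⋈[e=g] ρ[g/e](T)) ⋈[b=d] U) → 2

== RESULT ==
e | b | z | g | c | d | x
6 | 1 | s | 6 | 6 | 1 | p
8 | 1 | s | 8 | 6 | 1 | p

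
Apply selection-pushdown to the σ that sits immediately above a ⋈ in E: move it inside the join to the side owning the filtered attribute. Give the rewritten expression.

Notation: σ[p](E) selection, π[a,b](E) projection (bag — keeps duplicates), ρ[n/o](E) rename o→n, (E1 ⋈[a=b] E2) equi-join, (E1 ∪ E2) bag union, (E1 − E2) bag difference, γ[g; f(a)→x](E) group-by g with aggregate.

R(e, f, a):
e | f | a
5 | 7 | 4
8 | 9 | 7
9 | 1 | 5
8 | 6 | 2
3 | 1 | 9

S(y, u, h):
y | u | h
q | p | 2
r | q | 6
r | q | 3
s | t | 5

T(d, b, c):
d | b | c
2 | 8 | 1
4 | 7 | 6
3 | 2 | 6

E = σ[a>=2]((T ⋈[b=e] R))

σ filters on a, owned by the right side.
E' = (T ⋈[b=e] σ[a>=2](R))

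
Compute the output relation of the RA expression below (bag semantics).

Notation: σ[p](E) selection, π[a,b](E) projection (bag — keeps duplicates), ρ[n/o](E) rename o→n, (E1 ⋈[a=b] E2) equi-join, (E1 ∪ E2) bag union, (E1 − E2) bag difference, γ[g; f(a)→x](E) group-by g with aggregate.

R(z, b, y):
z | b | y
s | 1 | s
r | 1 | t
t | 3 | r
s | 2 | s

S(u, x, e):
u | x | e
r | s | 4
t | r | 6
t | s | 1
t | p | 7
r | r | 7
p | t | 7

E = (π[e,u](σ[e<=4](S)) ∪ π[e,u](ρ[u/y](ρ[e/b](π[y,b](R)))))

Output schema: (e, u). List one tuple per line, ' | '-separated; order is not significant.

Per-node cardinality:
  S → 6
  σ[e<=4](S) → 2
  π[e,u](σ[e<=4](S)) → 2
  R → 4
  π[y,b](R) → 4
  ρ[e/b](π[y,b](R)) → 4
  ρ[u/y](ρ[e/b](π[y,b](R))) → 4
  π[e,u](ρ[u/y](ρ[e/b](π[y,b](R)))) → 4
  (π[e,u](σ[e<=4](S)) ∪ π[e,u](ρ[u/y](ρ[e/b](π[y,b](R))))) → 6

== RESULT ==
e | u
1 | s
1 | t
1 | t
2 | s
3 | r
4 | r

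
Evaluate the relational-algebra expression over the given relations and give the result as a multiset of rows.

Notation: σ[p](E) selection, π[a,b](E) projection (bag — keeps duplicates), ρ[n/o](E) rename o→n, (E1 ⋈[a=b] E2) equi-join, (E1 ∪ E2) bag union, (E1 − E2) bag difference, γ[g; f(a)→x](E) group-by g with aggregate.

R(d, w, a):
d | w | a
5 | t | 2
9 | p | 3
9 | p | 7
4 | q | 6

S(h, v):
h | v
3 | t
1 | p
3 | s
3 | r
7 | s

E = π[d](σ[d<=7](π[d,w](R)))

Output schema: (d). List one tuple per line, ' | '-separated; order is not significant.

Row counts bottom-up:
  R → 4
  π[d,w](R) → 4
  σ[d<=7](π[d,w](R)) → 2
  π[d](σ[d<=7](π[d,w](R))) → 2

== RESULT ==
d
4
5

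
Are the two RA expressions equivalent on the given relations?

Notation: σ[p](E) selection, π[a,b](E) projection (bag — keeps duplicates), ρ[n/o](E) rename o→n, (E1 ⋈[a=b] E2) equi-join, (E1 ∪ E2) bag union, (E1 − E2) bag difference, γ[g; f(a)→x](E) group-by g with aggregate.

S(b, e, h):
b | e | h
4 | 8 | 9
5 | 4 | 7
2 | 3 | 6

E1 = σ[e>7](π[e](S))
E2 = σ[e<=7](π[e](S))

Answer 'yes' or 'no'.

E1 subexpression sizes:
  S → 3
  π[e](S) → 3
  σ[e>7](π[e](S)) → 1
E2 subexpression sizes:
  S → 3
  π[e](S) → 3
  σ[e<=7](π[e](S)) → 2

E1 result:
e
8
E2 result:
e
3
4
Witness: (8,) appears 1× in E1 but 0× in E2.

no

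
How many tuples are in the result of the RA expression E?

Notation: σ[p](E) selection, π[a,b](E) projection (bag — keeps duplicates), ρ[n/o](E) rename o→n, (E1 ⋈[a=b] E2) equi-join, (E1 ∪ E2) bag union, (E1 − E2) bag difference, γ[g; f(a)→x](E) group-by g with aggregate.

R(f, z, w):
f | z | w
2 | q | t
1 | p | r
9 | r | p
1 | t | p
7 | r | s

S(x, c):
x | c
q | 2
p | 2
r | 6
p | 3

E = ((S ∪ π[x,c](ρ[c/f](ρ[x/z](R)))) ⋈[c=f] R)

Per-node cardinality:
  S → 4
  R → 5
  ρ[x/z](R) → 5
  ρ[c/f](ρ[x/z](R)) → 5
  π[x,c](ρ[c/f](ρ[x/z](R))) → 5
  (S ∪ π[x,c](ρ[c/f](ρ[x/z](R)))) → 9
  R → 5
  ((S ∪ π[x,c](ρ[c/f](ρ[x/z](R)))) ⋈[c=f] R) → 9

|E| = 9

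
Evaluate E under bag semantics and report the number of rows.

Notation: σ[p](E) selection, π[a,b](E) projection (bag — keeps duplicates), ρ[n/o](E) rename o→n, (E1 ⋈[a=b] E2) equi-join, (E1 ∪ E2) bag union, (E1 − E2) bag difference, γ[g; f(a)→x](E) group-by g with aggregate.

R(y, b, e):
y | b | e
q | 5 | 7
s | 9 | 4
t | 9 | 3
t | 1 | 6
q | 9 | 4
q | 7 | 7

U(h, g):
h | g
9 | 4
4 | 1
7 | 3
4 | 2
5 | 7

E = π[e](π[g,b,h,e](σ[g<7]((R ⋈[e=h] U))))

Subexpression sizes:
  R → 6
  U → 5
  (R ⋈[e=h] U) → 6
  σ[g<7]((R ⋈[e=h] U)) → 6
  π[g,b,h,e](σ[g<7]((R ⋈[e=h] U))) → 6
  π[e](π[g,b,h,e](σ[g<7]((R ⋈[e=h] U)))) → 6

|E| = 6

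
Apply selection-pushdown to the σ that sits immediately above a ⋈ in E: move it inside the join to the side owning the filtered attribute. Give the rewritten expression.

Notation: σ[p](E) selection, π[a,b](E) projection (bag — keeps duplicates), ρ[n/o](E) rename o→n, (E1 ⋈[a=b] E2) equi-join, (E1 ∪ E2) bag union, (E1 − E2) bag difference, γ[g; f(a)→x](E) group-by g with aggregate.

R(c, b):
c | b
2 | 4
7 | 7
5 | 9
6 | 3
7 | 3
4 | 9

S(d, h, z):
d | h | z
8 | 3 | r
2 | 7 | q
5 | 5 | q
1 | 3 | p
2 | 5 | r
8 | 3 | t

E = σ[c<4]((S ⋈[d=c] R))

σ filters on c, owned by the right side.
E' = (S ⋈[d=c] σ[c<4](R))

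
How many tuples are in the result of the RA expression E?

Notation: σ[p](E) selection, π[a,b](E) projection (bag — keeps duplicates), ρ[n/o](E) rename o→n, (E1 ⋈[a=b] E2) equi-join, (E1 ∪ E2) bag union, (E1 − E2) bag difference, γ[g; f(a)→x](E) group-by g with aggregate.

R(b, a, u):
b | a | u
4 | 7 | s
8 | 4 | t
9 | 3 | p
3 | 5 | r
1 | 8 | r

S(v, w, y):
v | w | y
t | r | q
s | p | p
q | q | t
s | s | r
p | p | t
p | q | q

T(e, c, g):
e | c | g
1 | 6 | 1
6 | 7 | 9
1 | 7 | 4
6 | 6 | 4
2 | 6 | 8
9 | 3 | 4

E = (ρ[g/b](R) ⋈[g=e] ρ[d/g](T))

Per-node cardinality:
  R → 5
  ρ[g/b](R) → 5
  T → 6
  ρ[d/g](T) → 6
  (ρ[g/b](R) ⋈[g=e] ρ[d/g](T)) → 3

|E| = 3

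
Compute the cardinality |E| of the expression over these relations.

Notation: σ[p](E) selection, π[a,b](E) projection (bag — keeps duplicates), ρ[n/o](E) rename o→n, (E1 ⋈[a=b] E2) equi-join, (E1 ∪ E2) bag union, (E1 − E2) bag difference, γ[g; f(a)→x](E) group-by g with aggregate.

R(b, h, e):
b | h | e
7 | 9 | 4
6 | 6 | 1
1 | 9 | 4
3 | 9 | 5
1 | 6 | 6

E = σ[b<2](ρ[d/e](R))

Row counts bottom-up:
  R → 5
  ρ[d/e](R) → 5
  σ[b<2](ρ[d/e](R)) → 2

|E| = 2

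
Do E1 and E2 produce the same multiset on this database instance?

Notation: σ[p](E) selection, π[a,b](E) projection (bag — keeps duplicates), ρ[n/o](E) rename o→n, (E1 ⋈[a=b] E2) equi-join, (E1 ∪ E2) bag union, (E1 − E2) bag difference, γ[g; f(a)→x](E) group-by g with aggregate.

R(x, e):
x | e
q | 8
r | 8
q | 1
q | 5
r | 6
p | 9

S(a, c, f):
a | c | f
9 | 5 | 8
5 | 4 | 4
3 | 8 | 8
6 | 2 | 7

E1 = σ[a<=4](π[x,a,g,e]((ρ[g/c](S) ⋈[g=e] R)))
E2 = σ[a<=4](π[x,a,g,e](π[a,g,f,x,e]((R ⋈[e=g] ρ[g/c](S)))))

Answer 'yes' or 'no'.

E1 per-node cardinality:
  S → 4
  ρ[g/c](S) → 4
  R → 6
  (ρ[g/c](S) ⋈[g=e] R) → 3
  π[x,a,g,e]((ρ[g/c](S) ⋈[g=e] R)) → 3
  σ[a<=4](π[x,a,g,e]((ρ[g/c](S) ⋈[g=e] R))) → 2
E2 per-node cardinality:
  R → 6
  S → 4
  ρ[g/c](S) → 4
  (R ⋈[e=g] ρ[g/c](S)) → 3
  π[a,g,f,x,e]((R ⋈[e=g] ρ[g/c](S))) → 3
  π[x,a,g,e](π[a,g,f,x,e]((R ⋈[e=g] ρ[g/c](S)))) → 3
  σ[a<=4](π[x,a,g,e](π[a,g,f,x,e]((R ⋈[e=g] ρ[g/c](S))))) → 2

E1 and E2 produce the same multiset:
x | a | g | e
q | 3 | 8 | 8
r | 3 | 8 | 8

yes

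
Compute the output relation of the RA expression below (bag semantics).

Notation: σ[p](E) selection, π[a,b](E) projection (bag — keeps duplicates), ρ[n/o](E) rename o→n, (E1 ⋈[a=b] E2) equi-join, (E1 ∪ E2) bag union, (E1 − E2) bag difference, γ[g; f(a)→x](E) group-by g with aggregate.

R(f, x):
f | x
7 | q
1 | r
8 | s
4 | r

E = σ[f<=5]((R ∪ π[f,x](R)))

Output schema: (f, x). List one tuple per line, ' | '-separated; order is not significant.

Per-node cardinality:
  R → 4
  R → 4
  π[f,x](R) → 4
  (R ∪ π[f,x](R)) → 8
  σ[f<=5]((R ∪ π[f,x](R))) → 4

== RESULT ==
f | x
1 | r
1 | r
4 | r
4 | r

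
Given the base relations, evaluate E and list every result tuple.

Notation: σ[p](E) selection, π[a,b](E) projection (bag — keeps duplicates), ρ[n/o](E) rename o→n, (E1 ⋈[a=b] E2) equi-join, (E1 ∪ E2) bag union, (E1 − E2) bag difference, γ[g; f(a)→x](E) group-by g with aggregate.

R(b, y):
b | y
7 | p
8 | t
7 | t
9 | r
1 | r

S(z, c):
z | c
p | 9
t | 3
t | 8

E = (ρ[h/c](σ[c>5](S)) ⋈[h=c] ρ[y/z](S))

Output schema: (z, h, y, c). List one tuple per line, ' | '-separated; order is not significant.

Row counts bottom-up:
  S → 3
  σ[c>5](S) → 2
  ρ[h/c](σ[c>5](S)) → 2
  S → 3
  ρ[y/z](S) → 3
  (ρ[h/c](σ[c>5](S)) ⋈[h=c] ρ[y/z](S)) → 2

== RESULT ==
z | h | y | c
p | 9 | p | 9
t | 8 | t | 8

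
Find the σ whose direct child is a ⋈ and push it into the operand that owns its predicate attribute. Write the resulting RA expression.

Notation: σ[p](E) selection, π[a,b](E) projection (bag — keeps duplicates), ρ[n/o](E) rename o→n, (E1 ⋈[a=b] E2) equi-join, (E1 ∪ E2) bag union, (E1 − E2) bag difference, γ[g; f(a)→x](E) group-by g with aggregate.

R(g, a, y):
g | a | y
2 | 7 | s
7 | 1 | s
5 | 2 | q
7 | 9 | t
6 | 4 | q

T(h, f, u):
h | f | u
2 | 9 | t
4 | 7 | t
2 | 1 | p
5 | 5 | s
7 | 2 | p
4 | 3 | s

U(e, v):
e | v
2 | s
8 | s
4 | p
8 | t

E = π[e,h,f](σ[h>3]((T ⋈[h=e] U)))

σ filters on h, owned by the left side.
E' = π[e,h,f]((σ[h>3](T) ⋈[h=e] U))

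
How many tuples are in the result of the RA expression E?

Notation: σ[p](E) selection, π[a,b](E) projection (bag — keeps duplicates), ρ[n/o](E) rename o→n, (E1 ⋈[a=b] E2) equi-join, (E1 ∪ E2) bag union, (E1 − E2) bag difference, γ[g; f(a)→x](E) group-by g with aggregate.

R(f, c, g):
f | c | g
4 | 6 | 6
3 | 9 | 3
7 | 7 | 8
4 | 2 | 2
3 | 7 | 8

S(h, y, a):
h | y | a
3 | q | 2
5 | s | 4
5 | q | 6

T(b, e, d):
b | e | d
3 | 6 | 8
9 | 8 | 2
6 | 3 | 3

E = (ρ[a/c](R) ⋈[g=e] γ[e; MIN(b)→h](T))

Stepwise |·|:
  R → 5
  ρ[a/c](R) → 5
  T → 3
  γ[e; MIN(b)→h](T) → 3
  (ρ[a/c](R) ⋈[g=e] γ[e; MIN(b)→h](T)) → 4

|E| = 4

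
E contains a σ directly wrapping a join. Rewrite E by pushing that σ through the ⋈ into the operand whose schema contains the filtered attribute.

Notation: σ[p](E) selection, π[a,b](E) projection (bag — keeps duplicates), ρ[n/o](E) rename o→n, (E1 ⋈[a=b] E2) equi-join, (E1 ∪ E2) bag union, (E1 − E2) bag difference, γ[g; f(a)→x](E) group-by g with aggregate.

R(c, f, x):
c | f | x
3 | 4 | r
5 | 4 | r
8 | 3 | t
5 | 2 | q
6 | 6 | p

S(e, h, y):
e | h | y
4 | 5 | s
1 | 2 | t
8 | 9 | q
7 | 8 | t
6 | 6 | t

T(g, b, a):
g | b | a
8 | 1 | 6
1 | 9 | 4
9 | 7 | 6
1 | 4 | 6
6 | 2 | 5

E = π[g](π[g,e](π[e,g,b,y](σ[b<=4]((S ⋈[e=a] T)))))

σ filters on b, owned by the right side.
E' = π[g](π[g,e](π[e,g,b,y]((S ⋈[e=a] σ[b<=4](T)))))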